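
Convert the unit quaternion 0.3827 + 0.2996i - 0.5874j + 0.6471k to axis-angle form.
axis = (0.3243, -0.6358, 0.7004), θ = 3π/4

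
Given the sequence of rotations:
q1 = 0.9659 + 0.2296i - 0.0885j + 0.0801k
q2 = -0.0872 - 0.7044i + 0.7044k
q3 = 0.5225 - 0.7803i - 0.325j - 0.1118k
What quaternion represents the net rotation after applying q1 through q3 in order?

q2 · q1 = 0.0211 - 0.6381i + 0.2259j + 0.7357k
q3 · q2 · q1 = -0.3312 - 0.5637i + 0.7566j - 0.0016k
-0.3312 - 0.5637i + 0.7566j - 0.0016k


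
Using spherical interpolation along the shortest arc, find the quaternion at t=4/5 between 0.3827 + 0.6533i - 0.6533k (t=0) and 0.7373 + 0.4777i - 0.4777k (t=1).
0.6756 + 0.5213i - 0.5213k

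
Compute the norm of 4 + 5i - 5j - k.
√67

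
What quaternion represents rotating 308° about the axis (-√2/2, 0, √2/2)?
-0.8988 - 0.31i + 0.31k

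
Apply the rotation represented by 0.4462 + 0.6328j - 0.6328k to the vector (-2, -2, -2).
(-1.055, 2.333, 2.333)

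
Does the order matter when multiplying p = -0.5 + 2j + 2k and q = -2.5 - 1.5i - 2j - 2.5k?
Yes: pq = 10.25 - 0.25i - 7j - 0.75k ≠ 10.25 + 1.75i - j - 6.75k = qp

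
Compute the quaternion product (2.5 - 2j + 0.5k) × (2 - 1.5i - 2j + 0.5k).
0.75 - 3.75i - 9.75j - 0.75k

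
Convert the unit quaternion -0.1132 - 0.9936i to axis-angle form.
axis = (-1, 0, 0), θ = 193°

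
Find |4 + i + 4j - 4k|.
7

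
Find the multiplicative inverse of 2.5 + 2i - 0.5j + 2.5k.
0.1493 - 0.1194i + 0.0299j - 0.1493k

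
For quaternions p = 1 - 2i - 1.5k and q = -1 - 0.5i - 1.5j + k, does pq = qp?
No: pq = -0.5 - 0.75i + 1.25j + 5.5k ≠ -0.5 + 3.75i - 4.25j - 0.5k = qp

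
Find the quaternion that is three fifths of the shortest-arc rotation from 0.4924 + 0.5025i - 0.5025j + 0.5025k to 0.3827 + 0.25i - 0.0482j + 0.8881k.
0.451 + 0.3717i - 0.2446j + 0.7737k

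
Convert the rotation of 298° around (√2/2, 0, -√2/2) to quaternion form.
-0.8572 + 0.3642i - 0.3642k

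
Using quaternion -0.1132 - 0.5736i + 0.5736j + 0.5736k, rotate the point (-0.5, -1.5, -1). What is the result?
(1.738, 0.34, -0.602)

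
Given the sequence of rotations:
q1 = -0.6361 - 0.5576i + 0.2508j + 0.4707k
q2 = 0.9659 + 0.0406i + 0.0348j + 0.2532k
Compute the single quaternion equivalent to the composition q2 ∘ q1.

q2 · q1 = -0.7197 - 0.6115i + 0.0598j + 0.3232k
-0.7197 - 0.6115i + 0.0598j + 0.3232k


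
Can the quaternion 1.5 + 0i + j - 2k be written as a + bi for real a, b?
No. The quaternion 1.5 + j - 2k has j-coefficient y = 1 and k-coefficient z = -2, not both zero, so it does not lie in the complex subalgebra spanned by 1 and i.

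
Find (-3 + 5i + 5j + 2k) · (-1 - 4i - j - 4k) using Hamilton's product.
36 - 11i + 10j + 25k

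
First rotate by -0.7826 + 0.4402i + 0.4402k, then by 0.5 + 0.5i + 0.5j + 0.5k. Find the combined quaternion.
-0.8315 + 0.0489i - 0.3913j - 0.3913k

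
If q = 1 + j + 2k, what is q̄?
1 - j - 2k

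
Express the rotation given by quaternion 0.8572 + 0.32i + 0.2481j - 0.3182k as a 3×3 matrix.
[[0.6744, 0.7043, 0.2217], [-0.3867, 0.5927, -0.7065], [-0.629, 0.3907, 0.6721]]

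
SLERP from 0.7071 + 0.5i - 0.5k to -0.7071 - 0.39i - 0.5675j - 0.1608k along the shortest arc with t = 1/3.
0.778 + 0.5085i + 0.2146j - 0.3002k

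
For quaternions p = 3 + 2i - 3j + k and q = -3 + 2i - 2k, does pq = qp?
No: pq = -11 + 6i + 15j - 3k ≠ -11 - 6i + 3j - 15k = qp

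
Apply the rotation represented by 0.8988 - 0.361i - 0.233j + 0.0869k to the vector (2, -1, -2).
(2.704, -1.292, 0.14)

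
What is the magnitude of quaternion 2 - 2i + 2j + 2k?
4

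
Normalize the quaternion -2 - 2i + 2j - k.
-0.5547 - 0.5547i + 0.5547j - 0.2774k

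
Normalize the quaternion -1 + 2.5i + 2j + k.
-0.2857 + 0.7143i + 0.5714j + 0.2857k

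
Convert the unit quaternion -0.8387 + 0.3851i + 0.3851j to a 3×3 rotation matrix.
[[0.7034, 0.2966, -0.646], [0.2966, 0.7034, 0.646], [0.646, -0.646, 0.4068]]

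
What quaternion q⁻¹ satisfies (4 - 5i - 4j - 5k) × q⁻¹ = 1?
0.0488 + 0.061i + 0.0488j + 0.061k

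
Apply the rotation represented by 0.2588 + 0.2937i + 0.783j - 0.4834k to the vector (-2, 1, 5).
(2.704, -4.604, -1.22)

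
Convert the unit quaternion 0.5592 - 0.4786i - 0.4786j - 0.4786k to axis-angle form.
axis = (-√3/3, -√3/3, -√3/3), θ = 112°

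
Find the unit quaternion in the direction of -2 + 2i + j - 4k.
-0.4 + 0.4i + 0.2j - 0.8k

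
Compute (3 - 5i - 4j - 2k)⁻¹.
0.0556 + 0.0926i + 0.0741j + 0.037k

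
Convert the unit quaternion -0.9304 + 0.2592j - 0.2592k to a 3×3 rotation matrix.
[[0.7313, -0.4823, -0.4823], [0.4823, 0.8656, -0.1344], [0.4823, -0.1344, 0.8656]]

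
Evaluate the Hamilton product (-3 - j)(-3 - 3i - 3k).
9 + 12i + 3j + 6k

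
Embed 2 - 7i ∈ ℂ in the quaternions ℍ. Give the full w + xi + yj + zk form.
2 - 7i + 0j + 0k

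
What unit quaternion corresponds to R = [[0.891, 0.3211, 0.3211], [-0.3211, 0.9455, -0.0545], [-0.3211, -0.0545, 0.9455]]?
0.9724 + 0.1651j - 0.1651k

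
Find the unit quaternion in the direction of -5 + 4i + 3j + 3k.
-0.6509 + 0.5208i + 0.3906j + 0.3906k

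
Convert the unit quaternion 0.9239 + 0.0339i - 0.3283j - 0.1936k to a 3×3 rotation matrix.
[[0.7095, 0.3355, -0.6198], [-0.38, 0.9227, 0.0645], [0.5935, 0.1898, 0.7821]]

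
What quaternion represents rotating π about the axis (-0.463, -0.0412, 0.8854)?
-0.463i - 0.0412j + 0.8854k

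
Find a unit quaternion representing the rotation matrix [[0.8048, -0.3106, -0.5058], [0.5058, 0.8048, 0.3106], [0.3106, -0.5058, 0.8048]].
0.9239 - 0.2209i - 0.2209j + 0.2209k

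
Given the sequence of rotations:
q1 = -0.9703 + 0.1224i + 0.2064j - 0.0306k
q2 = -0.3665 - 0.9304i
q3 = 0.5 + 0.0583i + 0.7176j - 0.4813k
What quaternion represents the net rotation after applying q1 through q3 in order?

q2 · q1 = 0.4695 + 0.8579i - 0.1041j - 0.1808k
q3 · q2 · q1 = 0.1724 + 0.2765i - 0.1175j - 0.9381k
0.1724 + 0.2765i - 0.1175j - 0.9381k


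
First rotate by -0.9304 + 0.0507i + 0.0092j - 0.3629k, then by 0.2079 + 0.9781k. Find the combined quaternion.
0.1615 + 0.0015i + 0.0515j - 0.9855k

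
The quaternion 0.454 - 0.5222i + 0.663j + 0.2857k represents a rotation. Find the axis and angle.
axis = (-0.5861, 0.7441, 0.3206), θ = 126°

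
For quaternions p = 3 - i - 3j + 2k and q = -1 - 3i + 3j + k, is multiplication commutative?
No: pq = 1 - 17i + 7j - 11k ≠ 1 + i + 17j + 13k = qp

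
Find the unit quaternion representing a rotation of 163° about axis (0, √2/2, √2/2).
0.1478 + 0.6993j + 0.6993k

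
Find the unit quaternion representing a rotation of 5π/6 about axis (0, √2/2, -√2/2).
0.2588 + 0.683j - 0.683k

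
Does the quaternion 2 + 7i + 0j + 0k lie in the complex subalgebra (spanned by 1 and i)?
Yes. The quaternion 2 + 7i has j- and k-coefficients y = z = 0, so it lies in the complex subalgebra spanned by 1 and i.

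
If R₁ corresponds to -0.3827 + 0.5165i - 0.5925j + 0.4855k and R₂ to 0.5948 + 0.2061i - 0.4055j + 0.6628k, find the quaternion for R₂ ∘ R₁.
-0.8961 + 0.4242i + 0.045j + 0.1224k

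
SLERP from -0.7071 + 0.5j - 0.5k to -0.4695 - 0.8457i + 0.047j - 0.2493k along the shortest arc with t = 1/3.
-0.7143 - 0.3366i + 0.3917j - 0.4722k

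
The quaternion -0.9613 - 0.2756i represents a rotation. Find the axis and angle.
axis = (-1, 0, 0), θ = 328°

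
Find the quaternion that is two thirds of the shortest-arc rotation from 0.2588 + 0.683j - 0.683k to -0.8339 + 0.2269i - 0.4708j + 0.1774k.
0.6924 - 0.1622i + 0.5908j - 0.3811k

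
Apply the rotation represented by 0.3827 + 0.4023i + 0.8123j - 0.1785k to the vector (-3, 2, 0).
(2.731, -0.326, 2.332)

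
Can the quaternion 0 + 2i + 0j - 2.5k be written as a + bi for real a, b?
No. The quaternion 2i - 2.5k has j-coefficient y = 0 and k-coefficient z = -2.5, not both zero, so it does not lie in the complex subalgebra spanned by 1 and i.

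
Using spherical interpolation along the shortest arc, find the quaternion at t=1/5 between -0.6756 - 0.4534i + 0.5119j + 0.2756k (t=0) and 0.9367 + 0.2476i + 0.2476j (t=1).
-0.7833 - 0.4385i + 0.3745j + 0.2321k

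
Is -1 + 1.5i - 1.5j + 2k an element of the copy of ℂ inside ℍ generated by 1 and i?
No. The quaternion -1 + 1.5i - 1.5j + 2k has j-coefficient y = -1.5 and k-coefficient z = 2, not both zero, so it does not lie in the complex subalgebra spanned by 1 and i.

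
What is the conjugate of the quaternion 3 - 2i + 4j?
3 + 2i - 4j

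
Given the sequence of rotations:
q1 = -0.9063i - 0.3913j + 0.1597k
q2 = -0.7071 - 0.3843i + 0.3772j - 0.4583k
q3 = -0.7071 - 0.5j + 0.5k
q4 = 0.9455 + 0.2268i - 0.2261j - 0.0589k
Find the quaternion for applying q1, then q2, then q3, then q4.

q2 · q1 = -0.1275 + 0.5218i + 0.7534j + 0.3793k
q3 · q2 · q1 = 0.2772 - 0.9353i - 0.2081j - 0.0711k
q4 · q3 · q2 · q1 = 0.423 - 0.8176i - 0.1882j - 0.3422k
0.423 - 0.8176i - 0.1882j - 0.3422k


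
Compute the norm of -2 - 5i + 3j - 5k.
√63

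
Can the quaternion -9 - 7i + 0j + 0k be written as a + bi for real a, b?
Yes. The quaternion -9 - 7i has j- and k-coefficients y = z = 0, so it lies in the complex subalgebra spanned by 1 and i.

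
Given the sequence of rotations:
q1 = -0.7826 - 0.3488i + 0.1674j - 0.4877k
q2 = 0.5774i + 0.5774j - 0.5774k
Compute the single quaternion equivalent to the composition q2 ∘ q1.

q2 · q1 = -0.1769 - 0.6368i + 0.0311j + 0.7499k
-0.1769 - 0.6368i + 0.0311j + 0.7499k


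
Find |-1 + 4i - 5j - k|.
√43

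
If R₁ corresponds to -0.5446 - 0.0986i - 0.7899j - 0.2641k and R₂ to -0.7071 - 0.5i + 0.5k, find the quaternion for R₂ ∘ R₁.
0.4678 + 0.737i + 0.3772j + 0.3094k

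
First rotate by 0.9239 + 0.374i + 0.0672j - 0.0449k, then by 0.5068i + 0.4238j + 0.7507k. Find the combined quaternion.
-0.1843 + 0.3988i + 0.6951j + 0.5691k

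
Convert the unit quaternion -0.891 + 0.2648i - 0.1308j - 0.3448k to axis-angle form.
axis = (0.5833, -0.2881, -0.7595), θ = 306°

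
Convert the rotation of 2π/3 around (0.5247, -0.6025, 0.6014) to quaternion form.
0.5 + 0.4544i - 0.5218j + 0.5208k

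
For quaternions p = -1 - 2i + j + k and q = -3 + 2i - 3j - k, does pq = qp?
No: pq = 11 + 6i + 2k ≠ 11 + 2i - 6k = qp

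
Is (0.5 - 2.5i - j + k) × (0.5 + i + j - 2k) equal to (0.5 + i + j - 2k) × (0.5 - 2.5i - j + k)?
No: pq = 5.75 + 0.25i - 4j - 2k ≠ 5.75 - 1.75i + 4j + k = qp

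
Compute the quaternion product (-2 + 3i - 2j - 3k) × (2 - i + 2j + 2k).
9 + 10i - 11j - 6k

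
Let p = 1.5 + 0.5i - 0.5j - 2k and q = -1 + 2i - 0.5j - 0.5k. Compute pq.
-3.75 + 1.75i - 4j + 2k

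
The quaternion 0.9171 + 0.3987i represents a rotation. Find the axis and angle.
axis = (1, 0, 0), θ = 47°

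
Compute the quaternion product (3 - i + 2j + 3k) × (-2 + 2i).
-4 + 8i + 2j - 10k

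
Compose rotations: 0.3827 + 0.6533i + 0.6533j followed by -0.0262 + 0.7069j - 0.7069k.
-0.4718 + 0.4447i - 0.2084j - 0.7323k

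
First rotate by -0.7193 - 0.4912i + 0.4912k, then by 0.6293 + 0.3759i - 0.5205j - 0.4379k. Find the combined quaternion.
-0.0529 - 0.8352i + 0.4049j + 0.3684k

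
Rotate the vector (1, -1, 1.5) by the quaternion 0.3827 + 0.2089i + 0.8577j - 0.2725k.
(-0.373, -1.555, -1.301)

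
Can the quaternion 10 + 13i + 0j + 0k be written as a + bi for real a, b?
Yes. The quaternion 10 + 13i has j- and k-coefficients y = z = 0, so it lies in the complex subalgebra spanned by 1 and i.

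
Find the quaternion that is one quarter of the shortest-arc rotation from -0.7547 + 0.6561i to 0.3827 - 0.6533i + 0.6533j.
-0.6971 + 0.6941i - 0.1796j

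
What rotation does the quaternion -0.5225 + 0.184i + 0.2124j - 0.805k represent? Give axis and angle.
axis = (0.2158, 0.2491, -0.9441), θ = 243°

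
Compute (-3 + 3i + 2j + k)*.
-3 - 3i - 2j - k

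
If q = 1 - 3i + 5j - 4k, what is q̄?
1 + 3i - 5j + 4k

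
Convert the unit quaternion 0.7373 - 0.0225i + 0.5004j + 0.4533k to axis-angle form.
axis = (-0.0333, 0.7407, 0.671), θ = 85°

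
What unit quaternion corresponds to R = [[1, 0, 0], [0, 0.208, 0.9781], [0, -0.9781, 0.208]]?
0.7772 - 0.6293i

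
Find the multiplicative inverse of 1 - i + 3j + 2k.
0.0667 + 0.0667i - 0.2j - 0.1333k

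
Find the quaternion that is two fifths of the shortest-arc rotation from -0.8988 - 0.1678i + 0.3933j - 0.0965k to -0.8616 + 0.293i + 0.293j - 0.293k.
-0.9131 + 0.0181i + 0.3647j - 0.1813k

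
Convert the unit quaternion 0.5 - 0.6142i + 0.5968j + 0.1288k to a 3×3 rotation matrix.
[[0.2545, -0.8619, 0.4386], [-0.6043, 0.2123, 0.7679], [-0.755, -0.4605, -0.4668]]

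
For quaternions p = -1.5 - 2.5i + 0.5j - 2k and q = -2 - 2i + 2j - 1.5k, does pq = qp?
No: pq = -6 + 11.25i - 3.75j + 2.25k ≠ -6 + 4.75i - 4.25j + 10.25k = qp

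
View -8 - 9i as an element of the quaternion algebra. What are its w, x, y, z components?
-8 - 9i + 0j + 0k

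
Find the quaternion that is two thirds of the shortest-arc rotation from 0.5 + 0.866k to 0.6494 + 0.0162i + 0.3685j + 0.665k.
0.613 + 0.011i + 0.2504j + 0.7493k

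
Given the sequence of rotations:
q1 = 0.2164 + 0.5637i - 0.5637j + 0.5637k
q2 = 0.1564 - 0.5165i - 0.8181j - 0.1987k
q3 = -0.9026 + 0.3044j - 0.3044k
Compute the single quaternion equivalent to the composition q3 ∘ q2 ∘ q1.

q2 · q1 = -0.0242 - 0.5968i - 0.0861j + 0.7975k
q3 · q2 · q1 = 0.2908 + 0.7552i + 0.252j - 0.5308k
0.2908 + 0.7552i + 0.252j - 0.5308k


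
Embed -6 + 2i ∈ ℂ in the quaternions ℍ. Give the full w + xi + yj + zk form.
-6 + 2i + 0j + 0k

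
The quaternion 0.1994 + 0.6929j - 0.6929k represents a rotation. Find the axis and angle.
axis = (0, √2/2, -√2/2), θ = 157°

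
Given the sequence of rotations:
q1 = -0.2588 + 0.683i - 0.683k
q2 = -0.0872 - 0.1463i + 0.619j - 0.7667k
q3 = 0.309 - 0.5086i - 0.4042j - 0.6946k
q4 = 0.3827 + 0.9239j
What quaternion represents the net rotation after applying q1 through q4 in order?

q2 · q1 = -0.4012 - 0.4445i - 0.7838j - 0.1648k
q3 · q2 · q1 = -0.7813 - 0.4111i + 0.1449j + 0.4467k
q4 · q3 · q2 · q1 = -0.4329 + 0.2554i - 0.6664j + 0.5508k
-0.4329 + 0.2554i - 0.6664j + 0.5508k


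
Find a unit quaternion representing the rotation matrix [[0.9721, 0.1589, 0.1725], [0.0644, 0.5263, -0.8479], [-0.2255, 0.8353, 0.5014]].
0.866 + 0.4859i + 0.1149j - 0.0273k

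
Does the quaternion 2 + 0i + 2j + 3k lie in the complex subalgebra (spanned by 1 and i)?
No. The quaternion 2 + 2j + 3k has j-coefficient y = 2 and k-coefficient z = 3, not both zero, so it does not lie in the complex subalgebra spanned by 1 and i.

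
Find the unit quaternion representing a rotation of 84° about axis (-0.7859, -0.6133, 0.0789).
0.7431 - 0.5259i - 0.4104j + 0.0528k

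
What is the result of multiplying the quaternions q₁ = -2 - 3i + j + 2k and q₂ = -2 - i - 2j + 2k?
-1 + 14i + 6j - k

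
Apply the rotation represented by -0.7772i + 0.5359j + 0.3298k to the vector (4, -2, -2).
(3.524, -3.188, -1.193)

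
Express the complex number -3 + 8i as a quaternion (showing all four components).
-3 + 8i + 0j + 0k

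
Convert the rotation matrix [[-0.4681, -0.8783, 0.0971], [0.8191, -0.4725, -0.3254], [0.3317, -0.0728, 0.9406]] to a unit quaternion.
0.5 + 0.1263i - 0.1173j + 0.8487k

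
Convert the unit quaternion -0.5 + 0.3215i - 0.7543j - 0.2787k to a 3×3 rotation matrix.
[[-0.2933, -0.7637, 0.5751], [-0.2063, 0.6379, 0.7419], [-0.9335, 0.0989, -0.3447]]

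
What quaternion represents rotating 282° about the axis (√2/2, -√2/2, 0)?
-0.7771 + 0.445i - 0.445j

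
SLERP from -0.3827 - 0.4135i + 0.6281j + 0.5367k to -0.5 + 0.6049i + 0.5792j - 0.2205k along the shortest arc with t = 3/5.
-0.5802 + 0.2331i + 0.7709j + 0.1214k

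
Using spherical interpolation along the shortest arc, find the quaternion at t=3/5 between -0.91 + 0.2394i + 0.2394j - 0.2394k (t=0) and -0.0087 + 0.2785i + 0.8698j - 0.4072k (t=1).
-0.4537 + 0.3137i + 0.7296j - 0.4042k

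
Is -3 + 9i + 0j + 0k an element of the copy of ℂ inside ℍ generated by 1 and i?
Yes. The quaternion -3 + 9i has j- and k-coefficients y = z = 0, so it lies in the complex subalgebra spanned by 1 and i.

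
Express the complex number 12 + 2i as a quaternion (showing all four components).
12 + 2i + 0j + 0k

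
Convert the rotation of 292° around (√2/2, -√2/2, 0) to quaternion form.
-0.829 + 0.3954i - 0.3954j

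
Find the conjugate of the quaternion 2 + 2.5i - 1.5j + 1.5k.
2 - 2.5i + 1.5j - 1.5k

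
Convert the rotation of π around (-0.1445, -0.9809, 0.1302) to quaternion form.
-0.1445i - 0.9809j + 0.1302k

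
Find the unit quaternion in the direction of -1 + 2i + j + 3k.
-0.2582 + 0.5164i + 0.2582j + 0.7746k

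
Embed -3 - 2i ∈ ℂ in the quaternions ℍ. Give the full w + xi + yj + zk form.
-3 - 2i + 0j + 0k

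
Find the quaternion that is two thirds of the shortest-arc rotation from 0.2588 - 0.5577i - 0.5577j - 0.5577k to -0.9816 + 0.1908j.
0.8641 - 0.2332i - 0.3801j - 0.2332k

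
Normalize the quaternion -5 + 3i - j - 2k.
-0.8006 + 0.4804i - 0.1601j - 0.3203k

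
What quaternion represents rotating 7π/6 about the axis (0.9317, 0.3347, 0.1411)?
-0.2588 + 0.9i + 0.3233j + 0.1363k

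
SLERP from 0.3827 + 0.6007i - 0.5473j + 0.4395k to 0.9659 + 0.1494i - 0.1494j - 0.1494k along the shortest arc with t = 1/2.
0.7851 + 0.4367i - 0.4056j + 0.1689k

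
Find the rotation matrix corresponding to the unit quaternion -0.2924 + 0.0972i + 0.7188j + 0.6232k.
[[-0.8101, 0.5042, -0.2992], [-0.2247, 0.2043, 0.9528], [0.5415, 0.8391, -0.0522]]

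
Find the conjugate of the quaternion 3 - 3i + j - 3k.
3 + 3i - j + 3k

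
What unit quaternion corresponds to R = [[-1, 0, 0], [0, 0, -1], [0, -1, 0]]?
-0.7071j + 0.7071k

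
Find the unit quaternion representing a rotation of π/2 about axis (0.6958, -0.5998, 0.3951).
0.7071 + 0.492i - 0.4241j + 0.2794k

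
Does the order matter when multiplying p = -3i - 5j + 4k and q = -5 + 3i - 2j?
Yes: pq = -1 + 23i + 37j + k ≠ -1 + 7i + 13j - 41k = qp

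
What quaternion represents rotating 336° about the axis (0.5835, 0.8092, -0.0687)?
-0.9781 + 0.1213i + 0.1682j - 0.0143k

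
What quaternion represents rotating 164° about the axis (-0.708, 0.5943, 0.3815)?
0.1392 - 0.7011i + 0.5885j + 0.3778k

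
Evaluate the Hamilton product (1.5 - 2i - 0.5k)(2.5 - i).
1.75 - 6.5i + 0.5j - 1.25k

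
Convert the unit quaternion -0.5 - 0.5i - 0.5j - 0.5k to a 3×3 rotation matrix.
[[0, 0, 1], [1, 0, 0], [0, 1, 0]]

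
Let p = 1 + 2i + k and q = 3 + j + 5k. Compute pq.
-2 + 5i - 9j + 10k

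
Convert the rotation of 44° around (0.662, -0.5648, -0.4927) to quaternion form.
0.9272 + 0.248i - 0.2116j - 0.1846k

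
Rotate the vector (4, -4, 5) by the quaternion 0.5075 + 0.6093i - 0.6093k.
(-5.156, -3.626, -4.156)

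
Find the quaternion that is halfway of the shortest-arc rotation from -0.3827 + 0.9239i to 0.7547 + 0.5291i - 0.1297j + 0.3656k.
0.2401 + 0.9379i - 0.0837j + 0.236k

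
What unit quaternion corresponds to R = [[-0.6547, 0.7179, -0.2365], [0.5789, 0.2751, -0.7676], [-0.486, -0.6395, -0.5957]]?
0.0785 + 0.408i + 0.7946j - 0.4427k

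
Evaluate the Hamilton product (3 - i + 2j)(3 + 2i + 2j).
7 + 3i + 12j - 6k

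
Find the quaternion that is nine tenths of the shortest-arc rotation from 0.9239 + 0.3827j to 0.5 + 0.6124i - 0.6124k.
0.5821 + 0.574i + 0.047j - 0.574k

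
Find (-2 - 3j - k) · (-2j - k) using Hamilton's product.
-7 + i + 4j + 2k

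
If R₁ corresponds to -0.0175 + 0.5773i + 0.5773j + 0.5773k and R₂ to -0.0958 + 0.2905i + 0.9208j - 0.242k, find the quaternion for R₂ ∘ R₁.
-0.5579 + 0.6109i - 0.3788j - 0.4149k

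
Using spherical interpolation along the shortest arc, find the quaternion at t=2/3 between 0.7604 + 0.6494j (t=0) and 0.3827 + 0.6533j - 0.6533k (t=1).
0.5477 + 0.6982j - 0.4611k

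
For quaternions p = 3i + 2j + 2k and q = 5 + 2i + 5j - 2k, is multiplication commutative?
No: pq = -12 + i + 20j + 21k ≠ -12 + 29i - k = qp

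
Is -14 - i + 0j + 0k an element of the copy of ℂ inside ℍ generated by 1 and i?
Yes. The quaternion -14 - i has j- and k-coefficients y = z = 0, so it lies in the complex subalgebra spanned by 1 and i.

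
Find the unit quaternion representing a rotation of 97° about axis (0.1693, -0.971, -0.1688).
0.6626 + 0.1268i - 0.7272j - 0.1264k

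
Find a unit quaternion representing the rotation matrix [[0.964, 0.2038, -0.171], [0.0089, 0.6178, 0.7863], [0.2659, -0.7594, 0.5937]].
0.891 - 0.4337i - 0.1226j - 0.0547k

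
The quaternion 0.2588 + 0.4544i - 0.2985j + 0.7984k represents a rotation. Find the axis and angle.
axis = (0.4704, -0.309, 0.8266), θ = 5π/6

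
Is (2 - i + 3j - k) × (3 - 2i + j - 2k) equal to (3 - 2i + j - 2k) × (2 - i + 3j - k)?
No: pq = -1 - 12i + 11j - 2k ≠ -1 - 2i + 11j - 12k = qp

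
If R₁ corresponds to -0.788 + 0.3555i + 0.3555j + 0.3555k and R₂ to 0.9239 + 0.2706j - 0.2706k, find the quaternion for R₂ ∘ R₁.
-0.728 + 0.5208i + 0.019j + 0.4455k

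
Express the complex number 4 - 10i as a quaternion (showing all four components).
4 - 10i + 0j + 0k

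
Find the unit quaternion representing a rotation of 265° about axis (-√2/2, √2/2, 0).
-0.6756 - 0.5213i + 0.5213j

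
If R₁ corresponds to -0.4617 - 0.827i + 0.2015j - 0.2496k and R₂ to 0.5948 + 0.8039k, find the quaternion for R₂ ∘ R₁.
-0.074 - 0.6539i - 0.545j - 0.5196k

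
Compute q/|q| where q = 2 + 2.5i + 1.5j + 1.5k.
0.5208 + 0.6509i + 0.3906j + 0.3906k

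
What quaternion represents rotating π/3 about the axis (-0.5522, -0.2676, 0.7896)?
0.866 - 0.2761i - 0.1338j + 0.3948k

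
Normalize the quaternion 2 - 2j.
0.7071 - 0.7071j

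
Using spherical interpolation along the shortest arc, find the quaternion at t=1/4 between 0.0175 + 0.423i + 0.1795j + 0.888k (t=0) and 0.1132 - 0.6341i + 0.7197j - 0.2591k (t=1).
-0.0211 + 0.5558i - 0.077j + 0.8275k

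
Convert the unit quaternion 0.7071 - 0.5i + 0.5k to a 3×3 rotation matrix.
[[0.5, -0.7071, -0.5], [0.7071, 0, 0.7071], [-0.5, -0.7071, 0.5]]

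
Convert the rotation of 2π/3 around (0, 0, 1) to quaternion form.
0.5 + 0.866k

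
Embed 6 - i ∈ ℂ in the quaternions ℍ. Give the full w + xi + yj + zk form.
6 - i + 0j + 0k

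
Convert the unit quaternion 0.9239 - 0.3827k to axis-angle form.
axis = (0, 0, -1), θ = π/4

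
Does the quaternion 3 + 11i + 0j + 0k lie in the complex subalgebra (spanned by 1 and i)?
Yes. The quaternion 3 + 11i has j- and k-coefficients y = z = 0, so it lies in the complex subalgebra spanned by 1 and i.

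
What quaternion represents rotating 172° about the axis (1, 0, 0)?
0.0698 + 0.9976i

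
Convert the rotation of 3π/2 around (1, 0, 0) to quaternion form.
-0.7071 + 0.7071i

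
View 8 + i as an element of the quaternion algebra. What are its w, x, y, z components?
8 + i + 0j + 0k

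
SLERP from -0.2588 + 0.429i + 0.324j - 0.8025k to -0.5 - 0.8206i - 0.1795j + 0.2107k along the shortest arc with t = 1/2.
0.1416 + 0.7338i + 0.2957j - 0.595k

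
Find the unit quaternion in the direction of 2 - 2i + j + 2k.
0.5547 - 0.5547i + 0.2774j + 0.5547k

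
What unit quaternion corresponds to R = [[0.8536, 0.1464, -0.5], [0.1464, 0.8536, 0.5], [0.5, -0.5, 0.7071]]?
0.9239 - 0.2706i - 0.2706j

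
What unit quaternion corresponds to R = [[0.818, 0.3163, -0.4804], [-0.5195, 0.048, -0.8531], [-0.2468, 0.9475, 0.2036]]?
0.7193 + 0.6258i - 0.0812j - 0.2905k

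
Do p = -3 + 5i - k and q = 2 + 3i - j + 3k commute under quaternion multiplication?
No: pq = -18 - 15j - 16k ≠ -18 + 2i + 21j - 6k = qp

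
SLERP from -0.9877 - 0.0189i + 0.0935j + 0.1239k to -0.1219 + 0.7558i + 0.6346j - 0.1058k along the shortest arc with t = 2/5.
-0.8175 + 0.3965i + 0.4161j + 0.0367k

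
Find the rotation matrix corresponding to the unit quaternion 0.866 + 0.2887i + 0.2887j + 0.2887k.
[[0.6666, -0.3333, 0.6667], [0.6667, 0.6666, -0.3333], [-0.3333, 0.6667, 0.6666]]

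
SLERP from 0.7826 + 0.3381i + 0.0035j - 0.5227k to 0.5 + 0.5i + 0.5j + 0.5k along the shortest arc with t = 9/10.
0.5797 + 0.5208i + 0.4766j + 0.4069k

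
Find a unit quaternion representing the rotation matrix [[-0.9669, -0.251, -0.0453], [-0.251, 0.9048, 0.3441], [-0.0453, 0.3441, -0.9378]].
-0.1286i + 0.9759j + 0.1763k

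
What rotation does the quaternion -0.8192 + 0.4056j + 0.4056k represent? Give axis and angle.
axis = (0, √2/2, √2/2), θ = 290°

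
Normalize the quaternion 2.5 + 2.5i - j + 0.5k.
0.6742 + 0.6742i - 0.2697j + 0.1348k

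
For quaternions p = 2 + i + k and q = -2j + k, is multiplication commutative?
No: pq = -1 + 2i - 5j ≠ -1 - 2i - 3j + 4k = qp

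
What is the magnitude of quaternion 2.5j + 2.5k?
3.536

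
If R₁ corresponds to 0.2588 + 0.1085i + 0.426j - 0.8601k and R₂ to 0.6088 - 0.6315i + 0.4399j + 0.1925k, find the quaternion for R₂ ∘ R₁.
0.2042 - 0.5577i - 0.1491j - 0.7906k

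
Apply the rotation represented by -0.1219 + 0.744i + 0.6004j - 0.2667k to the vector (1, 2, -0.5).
(2.065, 0.529, -0.84)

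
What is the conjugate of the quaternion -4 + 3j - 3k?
-4 - 3j + 3k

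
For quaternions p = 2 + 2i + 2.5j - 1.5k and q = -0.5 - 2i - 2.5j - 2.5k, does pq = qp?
No: pq = 5.5 - 15i + 1.75j - 4.25k ≠ 5.5 + 5i - 14.25j - 4.25k = qp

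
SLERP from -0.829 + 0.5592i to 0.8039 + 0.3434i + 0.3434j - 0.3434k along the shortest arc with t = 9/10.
-0.8539 - 0.2533i - 0.3215j + 0.3215k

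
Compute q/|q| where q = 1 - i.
0.7071 - 0.7071i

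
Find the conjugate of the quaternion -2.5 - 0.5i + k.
-2.5 + 0.5i - k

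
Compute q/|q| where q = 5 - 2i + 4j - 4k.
0.6402 - 0.2561i + 0.5121j - 0.5121k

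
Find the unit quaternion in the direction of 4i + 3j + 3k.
0.686i + 0.5145j + 0.5145k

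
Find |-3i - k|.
√10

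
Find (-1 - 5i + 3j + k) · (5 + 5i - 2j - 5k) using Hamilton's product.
31 - 43i - 3j + 5k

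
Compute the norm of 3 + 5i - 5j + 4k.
√75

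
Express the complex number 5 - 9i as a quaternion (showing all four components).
5 - 9i + 0j + 0k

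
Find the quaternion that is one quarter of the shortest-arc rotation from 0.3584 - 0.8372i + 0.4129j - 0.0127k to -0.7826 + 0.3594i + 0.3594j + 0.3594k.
0.5365 - 0.8026i + 0.2312j - 0.1208k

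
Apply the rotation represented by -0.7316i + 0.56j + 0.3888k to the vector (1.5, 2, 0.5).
(-1.818, -1.757, -0.331)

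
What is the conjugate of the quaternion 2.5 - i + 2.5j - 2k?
2.5 + i - 2.5j + 2k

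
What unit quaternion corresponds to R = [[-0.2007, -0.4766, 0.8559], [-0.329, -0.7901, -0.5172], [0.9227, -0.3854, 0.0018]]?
0.0523 + 0.63i - 0.3197j + 0.7058k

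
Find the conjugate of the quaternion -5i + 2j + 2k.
5i - 2j - 2k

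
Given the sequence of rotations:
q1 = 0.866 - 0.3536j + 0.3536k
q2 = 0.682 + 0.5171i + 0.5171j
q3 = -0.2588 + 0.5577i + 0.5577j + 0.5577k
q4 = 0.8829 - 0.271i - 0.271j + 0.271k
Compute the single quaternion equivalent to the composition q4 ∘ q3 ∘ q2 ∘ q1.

q2 · q1 = 0.7735 + 0.6307i + 0.0238j + 0.0583k
q3 · q2 · q1 = -0.5977 + 0.2874i + 0.7444j + 0.0778k
q4 · q3 · q2 · q1 = -0.2692 + 0.1929i + 0.9182j - 0.2171k
-0.2692 + 0.1929i + 0.9182j - 0.2171k


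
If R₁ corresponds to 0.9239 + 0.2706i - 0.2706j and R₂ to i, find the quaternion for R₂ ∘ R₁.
-0.2706 + 0.9239i - 0.2706k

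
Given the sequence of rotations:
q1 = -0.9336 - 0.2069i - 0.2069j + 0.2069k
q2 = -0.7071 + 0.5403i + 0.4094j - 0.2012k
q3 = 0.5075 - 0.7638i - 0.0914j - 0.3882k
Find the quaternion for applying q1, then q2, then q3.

q2 · q1 = 0.8983 - 0.315i - 0.3061j + 0.0145k
q3 · q2 · q1 = 0.1929 - 0.9661i - 0.1041j - 0.1364k
0.1929 - 0.9661i - 0.1041j - 0.1364k


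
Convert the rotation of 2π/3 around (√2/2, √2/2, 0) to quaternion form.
0.5 + 0.6124i + 0.6124j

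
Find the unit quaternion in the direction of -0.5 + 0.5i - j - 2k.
-0.2132 + 0.2132i - 0.4264j - 0.8528k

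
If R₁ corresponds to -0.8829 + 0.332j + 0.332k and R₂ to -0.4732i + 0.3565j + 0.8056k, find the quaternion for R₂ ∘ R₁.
-0.3858 + 0.2687i - 0.1577j - 0.8684k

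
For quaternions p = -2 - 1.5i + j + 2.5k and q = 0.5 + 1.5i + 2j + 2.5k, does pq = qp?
No: pq = -7 - 6.25i + 4j - 8.25k ≠ -7 - 1.25i - 11j + 0.75k = qp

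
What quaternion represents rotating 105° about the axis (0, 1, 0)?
0.6088 + 0.7934j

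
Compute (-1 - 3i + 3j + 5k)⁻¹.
-0.0227 + 0.0682i - 0.0682j - 0.1136k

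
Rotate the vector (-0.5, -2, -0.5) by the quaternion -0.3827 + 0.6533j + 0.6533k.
(-0.396, -0.47, -2.03)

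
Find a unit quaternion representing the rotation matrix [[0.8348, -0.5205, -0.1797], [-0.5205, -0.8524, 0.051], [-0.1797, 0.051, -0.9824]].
0.9578i - 0.2717j - 0.0938k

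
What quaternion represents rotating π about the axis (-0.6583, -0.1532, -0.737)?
-0.6583i - 0.1532j - 0.737k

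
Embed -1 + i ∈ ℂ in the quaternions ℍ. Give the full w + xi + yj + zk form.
-1 + i + 0j + 0k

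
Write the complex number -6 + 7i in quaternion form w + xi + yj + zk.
-6 + 7i + 0j + 0k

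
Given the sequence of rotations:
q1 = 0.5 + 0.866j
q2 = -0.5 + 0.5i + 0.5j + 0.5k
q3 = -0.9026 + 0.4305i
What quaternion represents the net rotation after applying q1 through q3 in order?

q2 · q1 = -0.683 - 0.183i - 0.183j + 0.683k
q3 · q2 · q1 = 0.6953 - 0.1289i - 0.1289j - 0.6953k
0.6953 - 0.1289i - 0.1289j - 0.6953k


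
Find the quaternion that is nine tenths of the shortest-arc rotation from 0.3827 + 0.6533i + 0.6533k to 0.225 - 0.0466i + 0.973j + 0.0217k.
0.2775 + 0.0523i + 0.9519j + 0.1192k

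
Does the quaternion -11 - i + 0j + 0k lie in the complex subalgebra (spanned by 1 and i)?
Yes. The quaternion -11 - i has j- and k-coefficients y = z = 0, so it lies in the complex subalgebra spanned by 1 and i.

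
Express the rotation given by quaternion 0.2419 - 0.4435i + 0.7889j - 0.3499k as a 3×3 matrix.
[[-0.4896, -0.5305, 0.692], [-0.869, 0.3618, -0.3375], [-0.0713, -0.7666, -0.6381]]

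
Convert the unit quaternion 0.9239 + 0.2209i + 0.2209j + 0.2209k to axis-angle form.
axis = (√3/3, √3/3, √3/3), θ = π/4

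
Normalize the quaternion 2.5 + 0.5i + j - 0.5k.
0.898 + 0.1796i + 0.3592j - 0.1796k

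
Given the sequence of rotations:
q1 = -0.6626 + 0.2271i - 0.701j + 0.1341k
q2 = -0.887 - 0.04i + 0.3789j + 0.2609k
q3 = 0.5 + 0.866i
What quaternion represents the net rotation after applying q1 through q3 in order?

q2 · q1 = 0.8274 + 0.0588i + 0.4353j - 0.3498k
q3 · q2 · q1 = 0.3628 + 0.7459i + 0.5206j + 0.2021k
0.3628 + 0.7459i + 0.5206j + 0.2021k


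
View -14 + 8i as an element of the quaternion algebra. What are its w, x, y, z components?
-14 + 8i + 0j + 0k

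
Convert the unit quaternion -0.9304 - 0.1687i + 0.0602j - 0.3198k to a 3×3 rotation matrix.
[[0.7882, -0.6154, -0.0041], [0.5748, 0.7385, -0.3524], [0.2199, 0.2754, 0.9358]]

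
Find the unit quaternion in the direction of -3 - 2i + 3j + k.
-0.6255 - 0.417i + 0.6255j + 0.2085k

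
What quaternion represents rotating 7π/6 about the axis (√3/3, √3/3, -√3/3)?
-0.2588 + 0.5577i + 0.5577j - 0.5577k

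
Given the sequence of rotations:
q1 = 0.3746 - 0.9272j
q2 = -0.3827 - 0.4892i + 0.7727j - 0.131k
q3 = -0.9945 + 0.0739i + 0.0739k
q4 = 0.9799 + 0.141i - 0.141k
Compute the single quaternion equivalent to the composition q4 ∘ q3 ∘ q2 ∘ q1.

q2 · q1 = 0.5731 - 0.3047i + 0.6443j + 0.4045k
q3 · q2 · q1 = -0.5773 + 0.2978i - 0.6932j - 0.3123k
q4 · q3 · q2 · q1 = -0.6517 + 0.1127i - 0.6772j - 0.3224k
-0.6517 + 0.1127i - 0.6772j - 0.3224k


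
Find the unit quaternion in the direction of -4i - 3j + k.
-0.7845i - 0.5883j + 0.1961k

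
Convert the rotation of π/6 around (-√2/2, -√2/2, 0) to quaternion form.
0.9659 - 0.183i - 0.183j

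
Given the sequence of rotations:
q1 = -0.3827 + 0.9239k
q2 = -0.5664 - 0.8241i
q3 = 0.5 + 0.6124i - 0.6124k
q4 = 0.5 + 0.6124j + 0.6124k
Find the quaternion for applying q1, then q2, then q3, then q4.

q2 · q1 = 0.2168 + 0.3154i + 0.7614j - 0.5233k
q3 · q2 · q1 = -0.4052 + 0.7567i + 0.508j + 0.0719k
q4 · q3 · q2 · q1 = -0.5577 + 0.1113i + 0.4693j - 0.6756k
-0.5577 + 0.1113i + 0.4693j - 0.6756k


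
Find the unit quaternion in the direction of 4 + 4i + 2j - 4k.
0.5547 + 0.5547i + 0.2774j - 0.5547k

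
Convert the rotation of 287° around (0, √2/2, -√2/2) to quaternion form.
-0.8039 + 0.4206j - 0.4206k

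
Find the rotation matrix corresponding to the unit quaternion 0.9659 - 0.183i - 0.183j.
[[0.933, 0.067, -0.3535], [0.067, 0.933, 0.3535], [0.3535, -0.3535, 0.866]]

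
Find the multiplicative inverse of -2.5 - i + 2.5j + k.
-0.1724 + 0.069i - 0.1724j - 0.069k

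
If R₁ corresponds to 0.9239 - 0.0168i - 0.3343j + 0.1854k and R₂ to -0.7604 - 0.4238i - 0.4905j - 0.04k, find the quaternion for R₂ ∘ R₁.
-0.8662 - 0.4831i - 0.1197j - 0.0445k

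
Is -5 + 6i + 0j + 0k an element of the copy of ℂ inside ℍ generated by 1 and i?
Yes. The quaternion -5 + 6i has j- and k-coefficients y = z = 0, so it lies in the complex subalgebra spanned by 1 and i.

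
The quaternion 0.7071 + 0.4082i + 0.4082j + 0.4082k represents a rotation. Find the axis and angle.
axis = (√3/3, √3/3, √3/3), θ = π/2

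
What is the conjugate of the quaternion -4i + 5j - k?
4i - 5j + k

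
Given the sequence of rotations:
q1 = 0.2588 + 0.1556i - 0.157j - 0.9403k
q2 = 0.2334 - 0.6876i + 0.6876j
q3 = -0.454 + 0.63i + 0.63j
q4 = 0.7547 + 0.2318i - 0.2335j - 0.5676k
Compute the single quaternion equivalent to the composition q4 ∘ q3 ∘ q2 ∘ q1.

q2 · q1 = 0.2753 - 0.7882i - 0.5052j - 0.2185k
q3 · q2 · q1 = 0.6899 + 0.3936i + 0.5405j + 0.2775k
q4 · q3 · q2 · q1 = 0.7131 + 0.699i - 0.0409j + 0.035k
0.7131 + 0.699i - 0.0409j + 0.035k


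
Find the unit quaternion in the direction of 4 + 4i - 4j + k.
0.5714 + 0.5714i - 0.5714j + 0.1429k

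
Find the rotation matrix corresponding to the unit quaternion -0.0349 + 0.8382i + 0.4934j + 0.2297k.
[[0.4076, 0.8432, 0.3506], [0.8111, -0.5107, 0.2852], [0.4195, 0.1682, -0.892]]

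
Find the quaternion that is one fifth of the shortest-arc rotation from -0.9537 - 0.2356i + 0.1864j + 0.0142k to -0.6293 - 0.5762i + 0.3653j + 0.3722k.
-0.9158 - 0.3159i + 0.2307j + 0.091k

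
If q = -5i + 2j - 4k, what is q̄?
5i - 2j + 4k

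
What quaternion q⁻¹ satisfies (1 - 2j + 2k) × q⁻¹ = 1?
0.1111 + 0.2222j - 0.2222k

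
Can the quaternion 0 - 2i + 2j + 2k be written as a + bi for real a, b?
No. The quaternion -2i + 2j + 2k has j-coefficient y = 2 and k-coefficient z = 2, not both zero, so it does not lie in the complex subalgebra spanned by 1 and i.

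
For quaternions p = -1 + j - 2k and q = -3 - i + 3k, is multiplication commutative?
No: pq = 9 + 4i - j + 4k ≠ 9 - 2i - 5j + 2k = qp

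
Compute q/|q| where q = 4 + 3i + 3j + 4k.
0.5657 + 0.4243i + 0.4243j + 0.5657k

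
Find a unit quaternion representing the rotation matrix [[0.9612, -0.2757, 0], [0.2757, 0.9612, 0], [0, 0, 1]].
0.9903 + 0.1392k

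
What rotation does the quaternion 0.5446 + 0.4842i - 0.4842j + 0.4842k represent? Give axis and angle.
axis = (√3/3, -√3/3, √3/3), θ = 114°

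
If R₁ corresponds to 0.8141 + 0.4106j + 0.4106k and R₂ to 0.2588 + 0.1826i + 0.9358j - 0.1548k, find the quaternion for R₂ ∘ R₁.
-0.11 + 0.5965i + 0.7931j + 0.0552k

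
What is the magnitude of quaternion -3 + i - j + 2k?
√15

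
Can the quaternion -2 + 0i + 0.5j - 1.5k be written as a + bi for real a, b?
No. The quaternion -2 + 0.5j - 1.5k has j-coefficient y = 0.5 and k-coefficient z = -1.5, not both zero, so it does not lie in the complex subalgebra spanned by 1 and i.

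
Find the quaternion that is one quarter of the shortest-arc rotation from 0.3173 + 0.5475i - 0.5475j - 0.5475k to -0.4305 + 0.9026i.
0.1302 + 0.7474i - 0.4606j - 0.4606k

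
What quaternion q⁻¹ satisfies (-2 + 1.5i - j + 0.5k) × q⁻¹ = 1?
-0.2667 - 0.2i + 0.1333j - 0.0667k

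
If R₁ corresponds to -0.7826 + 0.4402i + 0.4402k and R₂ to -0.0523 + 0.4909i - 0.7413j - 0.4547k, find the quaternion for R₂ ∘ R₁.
0.025 - 0.7335i + 0.1639j + 0.6591k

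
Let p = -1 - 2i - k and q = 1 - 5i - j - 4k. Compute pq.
-15 + 2i - 2j + 5k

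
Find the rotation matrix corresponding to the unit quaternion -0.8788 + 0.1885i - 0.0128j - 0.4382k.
[[0.6156, -0.775, -0.1427], [0.7654, 0.5449, 0.3425], [-0.1877, -0.3201, 0.9286]]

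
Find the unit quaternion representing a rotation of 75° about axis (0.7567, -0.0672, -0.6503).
0.7934 + 0.4606i - 0.0409j - 0.3959k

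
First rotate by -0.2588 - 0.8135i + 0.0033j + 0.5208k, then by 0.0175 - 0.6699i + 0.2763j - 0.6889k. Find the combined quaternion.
-0.1916 + 0.3053i + 0.8379j + 0.41k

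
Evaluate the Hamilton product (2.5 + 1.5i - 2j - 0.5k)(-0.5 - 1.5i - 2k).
-0.5i + 4.75j - 7.75k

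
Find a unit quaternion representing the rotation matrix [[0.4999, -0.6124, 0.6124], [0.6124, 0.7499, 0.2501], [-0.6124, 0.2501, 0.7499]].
0.866 + 0.3536j + 0.3536k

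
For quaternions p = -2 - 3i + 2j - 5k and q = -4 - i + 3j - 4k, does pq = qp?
No: pq = -21 + 21i - 21j + 21k ≠ -21 + 7i - 7j + 35k = qp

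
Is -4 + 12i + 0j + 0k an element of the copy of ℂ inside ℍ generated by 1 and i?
Yes. The quaternion -4 + 12i has j- and k-coefficients y = z = 0, so it lies in the complex subalgebra spanned by 1 and i.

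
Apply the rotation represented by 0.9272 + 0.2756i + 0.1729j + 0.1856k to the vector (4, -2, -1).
(3.56, 0.646, -2.812)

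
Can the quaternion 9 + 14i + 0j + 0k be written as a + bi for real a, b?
Yes. The quaternion 9 + 14i has j- and k-coefficients y = z = 0, so it lies in the complex subalgebra spanned by 1 and i.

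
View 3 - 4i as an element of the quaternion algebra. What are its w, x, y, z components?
3 - 4i + 0j + 0k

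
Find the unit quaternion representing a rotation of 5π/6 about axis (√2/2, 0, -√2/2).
0.2588 + 0.683i - 0.683k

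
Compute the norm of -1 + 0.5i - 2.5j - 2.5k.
3.708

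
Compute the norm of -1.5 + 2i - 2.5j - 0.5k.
3.571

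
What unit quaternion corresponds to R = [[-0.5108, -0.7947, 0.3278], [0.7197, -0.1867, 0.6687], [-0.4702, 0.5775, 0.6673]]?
0.4924 - 0.0463i + 0.4052j + 0.7689k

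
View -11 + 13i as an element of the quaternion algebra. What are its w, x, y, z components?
-11 + 13i + 0j + 0k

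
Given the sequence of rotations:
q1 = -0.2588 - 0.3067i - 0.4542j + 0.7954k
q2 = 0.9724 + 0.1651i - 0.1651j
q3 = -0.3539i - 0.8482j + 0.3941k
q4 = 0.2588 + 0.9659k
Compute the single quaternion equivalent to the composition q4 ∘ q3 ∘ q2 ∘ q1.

q2 · q1 = -0.276 - 0.4723i - 0.5303j + 0.6478k
q3 · q2 · q1 = -0.8722 - 0.2428i + 0.2772j - 0.3217k
q4 · q3 · q2 · q1 = 0.085 - 0.3306i - 0.1628j - 0.9257k
0.085 - 0.3306i - 0.1628j - 0.9257k
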